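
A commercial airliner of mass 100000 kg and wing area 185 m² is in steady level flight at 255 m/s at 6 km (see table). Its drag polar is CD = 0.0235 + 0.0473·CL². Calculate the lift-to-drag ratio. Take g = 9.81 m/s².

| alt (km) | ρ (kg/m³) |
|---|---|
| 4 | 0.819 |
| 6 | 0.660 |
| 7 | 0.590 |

L/D = 9.36

At 6 km, from the table: ρ = 0.660 kg/m³.
Level flight ⇒ L = W = m·g = 100000 × 9.81 = 9.81×10^5 N.
q = ½ρv² = ½ × 0.66 × 255² = 21460 Pa.
Required CL = L/(qS) = 9.81×10^5/(21460·185) = 0.2471.
CD = 0.0235 + 0.0473 × 0.2471² = 0.02639.
L/D = CL/CD = 0.2471 / 0.02639 = 9.36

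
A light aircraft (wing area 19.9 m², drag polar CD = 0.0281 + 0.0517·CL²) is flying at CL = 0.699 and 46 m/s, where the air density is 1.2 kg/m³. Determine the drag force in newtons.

D = 1350 N

CD = 0.0281 + 0.0517 × 0.699² = 0.05336
D = ½ρv²S·CD = ½ × 1.2 × 46² × 19.9 × 0.05336 = 1350 N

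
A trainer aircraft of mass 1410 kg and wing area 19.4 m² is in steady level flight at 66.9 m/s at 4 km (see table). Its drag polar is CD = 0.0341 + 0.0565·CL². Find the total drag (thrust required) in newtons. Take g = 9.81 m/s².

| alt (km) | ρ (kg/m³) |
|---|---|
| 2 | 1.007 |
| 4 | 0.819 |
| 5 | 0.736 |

D = 1520 N

At 4 km, from the table: ρ = 0.819 kg/m³.
Weight W = mg = 1410 × 9.81 = 13832 N; in level flight L = W.
Dynamic pressure q = 0.5 × 0.819 × 66.9² = 1833 Pa.
Required CL = L/(qS) = 13832/(1833·19.4) = 0.389.
CD = 0.0341 + 0.0565 × 0.389² = 0.04265.
D = q·S·CD = 1833 × 19.4 × 0.04265 = 1516 N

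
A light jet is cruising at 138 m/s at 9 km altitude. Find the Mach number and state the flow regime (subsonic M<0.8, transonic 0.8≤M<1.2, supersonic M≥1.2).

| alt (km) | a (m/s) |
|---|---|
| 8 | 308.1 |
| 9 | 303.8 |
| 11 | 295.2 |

At 9 km, from the table: a = 303.8 m/s.
M = v/a = 138 / 303.8 = 0.454
M = 0.454 → subsonic.

M = 0.454 (subsonic)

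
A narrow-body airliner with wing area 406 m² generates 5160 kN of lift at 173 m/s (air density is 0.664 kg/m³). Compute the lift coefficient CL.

From L = ½ρv²S·CL, rearranging gives CL = 2L/(ρv²S).
CL = 2 × 5.16×10^6 / (0.664 × 173² × 406) = 1.28

CL = 1.28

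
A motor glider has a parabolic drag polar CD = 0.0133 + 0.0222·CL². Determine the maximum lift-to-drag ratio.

(L/D)max = 29.1

For CD = CD0 + K·CL², (L/D)max occurs at CL* = √(CD0/K) and equals 1/(2√(K·CD0)).
(L/D)max = 1/(2√(0.0222 × 0.0133)) = 1/(2 × 0.01718) = 29.1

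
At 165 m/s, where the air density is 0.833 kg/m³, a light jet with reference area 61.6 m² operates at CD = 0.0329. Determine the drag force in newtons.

D = 23000 N

Dynamic pressure q = ½ρv² = ½ × 0.833 × 165² = 11340 Pa.
D = q·S·CD = 11340 × 61.6 × 0.0329 = 23000 N ≈ 23 kN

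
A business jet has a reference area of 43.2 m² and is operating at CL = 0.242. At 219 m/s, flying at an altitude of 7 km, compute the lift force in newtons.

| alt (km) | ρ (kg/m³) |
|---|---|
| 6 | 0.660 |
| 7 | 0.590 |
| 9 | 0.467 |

L = 1.48×10^5 N

At 7 km, from the table: ρ = 0.590 kg/m³.
L = ½ρv²S·CL = ½ × 0.59 × 219² × 43.2 × 0.242 = 1.48×10^5 N ≈ 148 kN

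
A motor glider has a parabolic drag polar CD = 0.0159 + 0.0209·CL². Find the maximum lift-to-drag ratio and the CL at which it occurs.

(L/D)max = 27.4, at CL = 0.872

For CD = CD0 + K·CL², (L/D)max occurs at CL* = √(CD0/K) and equals 1/(2√(K·CD0)).
(L/D)max = 1/(2√(0.0209 × 0.0159)) = 1/(2 × 0.01823) = 27.4
CL* = √(0.0159/0.0209) = 0.872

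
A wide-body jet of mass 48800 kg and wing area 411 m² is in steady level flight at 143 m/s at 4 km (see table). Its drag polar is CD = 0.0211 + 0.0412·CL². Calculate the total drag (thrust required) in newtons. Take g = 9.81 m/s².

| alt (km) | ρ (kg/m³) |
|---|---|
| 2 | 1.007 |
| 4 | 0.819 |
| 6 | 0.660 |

At 4 km, from the table: ρ = 0.819 kg/m³.
Level flight ⇒ L = W = m·g = 48800 × 9.81 = 4.7873×10^5 N.
q = ½ρv² = ½ × 0.819 × 143² = 8374 Pa.
Required CL = L/(qS) = 4.7873×10^5/(8374·411) = 0.1391.
CD = 0.0211 + 0.0412 × 0.1391² = 0.0219.
D = q·S·CD = 8374 × 411 × 0.0219 = 75360 N

D = 75400 N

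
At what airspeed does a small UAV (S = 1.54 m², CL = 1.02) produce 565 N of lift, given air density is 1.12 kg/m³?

v = 25.3 m/s

L = ½ρv²S·CL ⇒ v = √(2L/(ρ·S·CL))
v = √(2 × 565 / (1.12 × 1.54 × 1.02)) = √642.3 = 25.3 m/s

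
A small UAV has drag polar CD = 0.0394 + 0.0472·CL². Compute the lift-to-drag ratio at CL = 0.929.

CD = 0.0394 + 0.0472 × 0.929² = 0.08014
L/D = CL/CD = 0.929 / 0.08014 = 11.6

L/D = 11.6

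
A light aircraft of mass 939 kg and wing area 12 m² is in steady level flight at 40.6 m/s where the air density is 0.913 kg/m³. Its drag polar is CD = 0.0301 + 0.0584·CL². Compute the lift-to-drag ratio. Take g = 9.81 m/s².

L/D = 11.2

In steady level flight, lift balances weight: W = mg = 939 × 9.81 = 9211.6 N.
Dynamic pressure q = 0.5 × 0.913 × 40.6² = 752.5 Pa.
CL = 2W/(ρv²S) = 2×9211.6/(0.913×40.6²×12) = 1.02.
CD = 0.0301 + 0.0584 × 1.02² = 0.09088.
L/D = CL/CD = 1.02 / 0.09088 = 11.2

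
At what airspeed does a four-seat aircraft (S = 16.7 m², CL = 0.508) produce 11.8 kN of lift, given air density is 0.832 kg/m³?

L = ½ρv²S·CL ⇒ v = √(2L/(ρ·S·CL))
v = √(2 × 11800 / (0.832 × 16.7 × 0.508)) = √3344 = 57.8 m/s

v = 57.8 m/s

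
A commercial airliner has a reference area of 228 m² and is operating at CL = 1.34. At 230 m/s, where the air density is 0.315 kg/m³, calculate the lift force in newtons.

L = 2.55×10^6 N

Dynamic pressure q = ½ρv² = ½ × 0.315 × 230² = 8332 Pa.
L = q·S·CL = 8332 × 228 × 1.34 = 2.55×10^6 N ≈ 2550 kN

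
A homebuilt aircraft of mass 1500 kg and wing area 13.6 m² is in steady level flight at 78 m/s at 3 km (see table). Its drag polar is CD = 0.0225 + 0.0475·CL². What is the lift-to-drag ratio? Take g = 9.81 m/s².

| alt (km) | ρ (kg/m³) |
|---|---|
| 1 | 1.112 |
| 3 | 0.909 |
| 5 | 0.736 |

L/D = 13.1

At 3 km, from the table: ρ = 0.909 kg/m³.
Weight W = mg = 1500 × 9.81 = 14715 N; in level flight L = W.
Dynamic pressure q = 0.5 × 0.909 × 78² = 2765 Pa.
Required CL = L/(qS) = 14715/(2765·13.6) = 0.3913.
CD = 0.0225 + 0.0475 × 0.3913² = 0.02977.
L/D = CL/CD = 0.3913 / 0.02977 = 13.1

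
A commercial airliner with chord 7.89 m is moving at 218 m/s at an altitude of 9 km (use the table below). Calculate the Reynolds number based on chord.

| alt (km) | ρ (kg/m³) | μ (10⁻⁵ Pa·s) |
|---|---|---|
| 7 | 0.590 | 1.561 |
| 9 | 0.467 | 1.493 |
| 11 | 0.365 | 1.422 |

Re = 5.38×10^7

At 9 km, from the table: ρ = 0.467 kg/m³, μ = 1.493×10⁻⁵ Pa·s.
Re = ρ·v·c/μ = 0.467 × 218 × 7.89 / (1.493×10⁻⁵) = 5.38×10^7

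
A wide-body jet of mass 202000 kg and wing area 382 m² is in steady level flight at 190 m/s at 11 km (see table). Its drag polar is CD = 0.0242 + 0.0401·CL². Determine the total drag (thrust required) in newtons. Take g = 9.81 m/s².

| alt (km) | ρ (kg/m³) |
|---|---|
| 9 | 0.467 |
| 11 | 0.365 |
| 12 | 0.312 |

At 11 km, from the table: ρ = 0.365 kg/m³.
In steady level flight, lift balances weight: W = mg = 202000 × 9.81 = 1.9816×10^6 N.
q = ½ρv² = ½ × 0.365 × 190² = 6588 Pa.
CL = W/(q·S) = 1.9816×10^6 / (6588 × 382) = 0.7874.
CD = 0.0242 + 0.0401 × 0.7874² = 0.04906.
D = q·S·CD = 6588 × 382 × 0.04906 = 1.235×10^5 N

D = 1.23×10^5 N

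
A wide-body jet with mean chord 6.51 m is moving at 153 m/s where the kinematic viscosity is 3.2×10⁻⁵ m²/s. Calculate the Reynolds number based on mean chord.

Re = 3.11×10^7

Re = v·c/ν = 153 × 6.51 / (3.2×10⁻⁵) = 3.11×10^7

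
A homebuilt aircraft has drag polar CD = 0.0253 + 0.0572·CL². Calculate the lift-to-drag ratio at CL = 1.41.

L/D = 10.1

CD = 0.0253 + 0.0572 × 1.41² = 0.139
L/D = CL/CD = 1.41 / 0.139 = 10.1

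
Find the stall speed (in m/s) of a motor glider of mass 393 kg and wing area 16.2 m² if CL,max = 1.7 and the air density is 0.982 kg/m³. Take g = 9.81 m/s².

V_stall = 16.9 m/s

At stall, lift equals weight: L = W = m·g = 393 × 9.81 = 3855 N.
From L = ½ρV²S·CL,max = W: V_stall = √(2W/(ρSCL,max)) = √(2·3855/(0.982·16.2·1.7))
V_stall = √285.1 = 16.9 m/s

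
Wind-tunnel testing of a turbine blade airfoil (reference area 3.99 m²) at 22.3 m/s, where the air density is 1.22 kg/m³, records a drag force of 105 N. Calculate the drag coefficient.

From D = ½ρv²S·CD, rearranging gives CD = 2D/(ρv²S).
CD = 2 × 105 / (1.22 × 22.3² × 3.99) = 0.0868

CD = 0.0868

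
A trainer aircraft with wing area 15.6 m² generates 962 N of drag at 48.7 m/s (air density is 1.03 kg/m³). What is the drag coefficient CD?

From D = ½ρv²S·CD, rearranging gives CD = 2D/(ρv²S).
CD = 2 × 962 / (1.03 × 48.7² × 15.6) = 0.0505

CD = 0.0505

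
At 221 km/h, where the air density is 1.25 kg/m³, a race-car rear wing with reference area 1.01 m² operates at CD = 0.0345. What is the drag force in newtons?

D = 82.1 N

Convert speed: v = 221 km/h ÷ 3.6 = 61.39 m/s.
Dynamic pressure q = ½ρv² = ½ × 1.25 × 61.39² = 2355 Pa.
D = q·S·CD = 2355 × 1.01 × 0.0345 = 82.1 N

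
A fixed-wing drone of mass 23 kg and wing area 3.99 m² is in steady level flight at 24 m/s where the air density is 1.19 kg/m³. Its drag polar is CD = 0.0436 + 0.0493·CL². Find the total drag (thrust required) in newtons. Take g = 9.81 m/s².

D = 61.5 N

Weight W = mg = 23 × 9.81 = 225.63 N; in level flight L = W.
Dynamic pressure q = 0.5 × 1.19 × 24² = 342.7 Pa.
Required CL = L/(qS) = 225.63/(342.7·3.99) = 0.165.
CD = 0.0436 + 0.0493 × 0.165² = 0.04494.
D = q·S·CD = 342.7 × 3.99 × 0.04494 = 61.46 N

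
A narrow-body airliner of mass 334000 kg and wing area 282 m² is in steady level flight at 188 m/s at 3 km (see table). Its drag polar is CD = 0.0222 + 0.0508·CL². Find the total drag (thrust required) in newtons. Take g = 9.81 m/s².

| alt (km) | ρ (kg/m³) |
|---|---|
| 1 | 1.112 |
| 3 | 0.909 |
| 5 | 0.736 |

D = 2.21×10^5 N

At 3 km, from the table: ρ = 0.909 kg/m³.
Weight W = mg = 334000 × 9.81 = 3.2765×10^6 N; in level flight L = W.
Dynamic pressure q = 0.5 × 0.909 × 188² = 16060 Pa.
Required CL = L/(qS) = 3.2765×10^6/(16060·282) = 0.7233.
CD = 0.0222 + 0.0508 × 0.7233² = 0.04878.
D = q·S·CD = 16060 × 282 × 0.04878 = 2.21×10^5 N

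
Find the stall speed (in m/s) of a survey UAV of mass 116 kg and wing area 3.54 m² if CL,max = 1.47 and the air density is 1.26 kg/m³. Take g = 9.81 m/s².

Stall occurs when L = W at CL,max. W = mg = 116 × 9.81 = 1138 N.
V_stall = √(2W/(ρ·S·CL,max)) = √(2 × 1138 / (1.26 × 3.54 × 1.47))
V_stall = √347.1 = 18.6 m/s

V_stall = 18.6 m/s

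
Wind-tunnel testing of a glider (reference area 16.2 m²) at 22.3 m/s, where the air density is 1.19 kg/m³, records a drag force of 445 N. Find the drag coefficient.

From D = ½ρv²S·CD, rearranging gives CD = 2D/(ρv²S).
CD = 2 × 445 / (1.19 × 22.3² × 16.2) = 0.0928

CD = 0.0928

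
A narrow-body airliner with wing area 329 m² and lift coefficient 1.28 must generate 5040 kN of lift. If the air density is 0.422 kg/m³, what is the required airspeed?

v = 238 m/s

L = ½ρv²S·CL ⇒ v = √(2L/(ρ·S·CL))
v = √(2 × 5.04×10^6 / (0.422 × 329 × 1.28)) = √56720 = 238 m/s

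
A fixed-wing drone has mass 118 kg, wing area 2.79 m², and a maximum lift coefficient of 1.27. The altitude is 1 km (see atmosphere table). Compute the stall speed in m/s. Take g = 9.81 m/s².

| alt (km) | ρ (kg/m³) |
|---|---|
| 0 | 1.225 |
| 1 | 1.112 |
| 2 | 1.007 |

V_stall = 24.2 m/s

At 1 km, from the table: ρ = 1.112 kg/m³.
Weight W = mg = 118 × 9.81 = 1158 N.
V_stall = √(2W/(ρ·S·CL,max)) = √(2 × 1158 / (1.112 × 2.79 × 1.27))
V_stall = √587.6 = 24.2 m/s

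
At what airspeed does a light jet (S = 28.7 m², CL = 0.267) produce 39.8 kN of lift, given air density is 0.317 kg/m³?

L = ½ρv²S·CL ⇒ v = √(2L/(ρ·S·CL))
v = √(2 × 39800 / (0.317 × 28.7 × 0.267)) = √32770 = 181 m/s

v = 181 m/s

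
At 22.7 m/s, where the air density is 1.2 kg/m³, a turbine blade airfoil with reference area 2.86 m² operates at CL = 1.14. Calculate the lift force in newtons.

L = 1010 N

Dynamic pressure q = ½ρv² = ½ × 1.2 × 22.7² = 309.2 Pa.
L = q·S·CL = 309.2 × 2.86 × 1.14 = 1010 N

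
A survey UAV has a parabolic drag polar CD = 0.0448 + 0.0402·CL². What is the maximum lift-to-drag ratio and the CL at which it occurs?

For CD = CD0 + K·CL², (L/D)max occurs at CL* = √(CD0/K) and equals 1/(2√(K·CD0)).
(L/D)max = 1/(2√(0.0402 × 0.0448)) = 1/(2 × 0.04244) = 11.8
CL* = √(0.0448/0.0402) = 1.06

(L/D)max = 11.8, at CL = 1.06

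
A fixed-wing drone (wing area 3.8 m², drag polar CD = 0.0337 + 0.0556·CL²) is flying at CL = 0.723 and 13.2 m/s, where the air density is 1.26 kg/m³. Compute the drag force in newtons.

CD = 0.0337 + 0.0556 × 0.723² = 0.06276
D = ½ρv²S·CD = ½ × 1.26 × 13.2² × 3.8 × 0.06276 = 26.2 N

D = 26.2 N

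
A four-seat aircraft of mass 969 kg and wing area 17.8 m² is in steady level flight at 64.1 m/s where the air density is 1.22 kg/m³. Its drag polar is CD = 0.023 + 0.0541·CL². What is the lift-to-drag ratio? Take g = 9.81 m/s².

L/D = 8.37

In steady level flight, lift balances weight: W = mg = 969 × 9.81 = 9505.9 N.
q = ½ρv² = ½ × 1.22 × 64.1² = 2506 Pa.
Required CL = L/(qS) = 9505.9/(2506·17.8) = 0.2131.
CD = 0.023 + 0.0541 × 0.2131² = 0.02546.
L/D = CL/CD = 0.2131 / 0.02546 = 8.37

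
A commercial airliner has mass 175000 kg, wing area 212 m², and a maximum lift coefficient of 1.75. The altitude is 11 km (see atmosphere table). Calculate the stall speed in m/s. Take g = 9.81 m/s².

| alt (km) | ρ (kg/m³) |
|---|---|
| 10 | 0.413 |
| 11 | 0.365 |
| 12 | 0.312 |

V_stall = 159 m/s

At 11 km, from the table: ρ = 0.365 kg/m³.
Stall occurs when L = W at CL,max. W = mg = 175000 × 9.81 = 1.717×10^6 N.
V_stall = √(2W/(ρ·S·CL,max)) = √(2 × 1.717×10^6 / (0.365 × 212 × 1.75))
V_stall = √25360 = 159 m/s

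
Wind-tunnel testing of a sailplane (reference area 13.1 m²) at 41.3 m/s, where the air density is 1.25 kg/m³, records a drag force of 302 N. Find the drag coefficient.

CD = 0.0216

From D = ½ρv²S·CD, rearranging gives CD = 2D/(ρv²S).
CD = 2 × 302 / (1.25 × 41.3² × 13.1) = 0.0216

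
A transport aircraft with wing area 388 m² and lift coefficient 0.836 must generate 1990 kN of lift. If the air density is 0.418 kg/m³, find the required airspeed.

v = 171 m/s

L = ½ρv²S·CL ⇒ v = √(2L/(ρ·S·CL))
v = √(2 × 1.99×10^6 / (0.418 × 388 × 0.836)) = √29350 = 171 m/s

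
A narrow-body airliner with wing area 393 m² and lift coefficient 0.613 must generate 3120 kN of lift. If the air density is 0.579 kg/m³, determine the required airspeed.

v = 212 m/s

L = ½ρv²S·CL ⇒ v = √(2L/(ρ·S·CL))
v = √(2 × 3.12×10^6 / (0.579 × 393 × 0.613)) = √44740 = 212 m/s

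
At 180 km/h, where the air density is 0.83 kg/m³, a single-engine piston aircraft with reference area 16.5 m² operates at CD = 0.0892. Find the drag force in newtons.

Convert speed: v = 180 km/h ÷ 3.6 = 50 m/s.
D = ½ρv²S·CD = ½ × 0.83 × 50² × 16.5 × 0.0892 = 1530 N

D = 1530 N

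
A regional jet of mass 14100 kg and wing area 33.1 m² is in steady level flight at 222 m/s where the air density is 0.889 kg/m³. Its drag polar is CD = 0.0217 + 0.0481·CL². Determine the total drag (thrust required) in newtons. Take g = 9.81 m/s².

In steady level flight, lift balances weight: W = mg = 14100 × 9.81 = 1.3832×10^5 N.
Dynamic pressure q = 0.5 × 0.889 × 222² = 21910 Pa.
CL = 2W/(ρv²S) = 2×1.3832×10^5/(0.889×222²×33.1) = 0.1908.
CD = 0.0217 + 0.0481 × 0.1908² = 0.02345.
D = q·S·CD = 21910 × 33.1 × 0.02345 = 17000 N

D = 17000 N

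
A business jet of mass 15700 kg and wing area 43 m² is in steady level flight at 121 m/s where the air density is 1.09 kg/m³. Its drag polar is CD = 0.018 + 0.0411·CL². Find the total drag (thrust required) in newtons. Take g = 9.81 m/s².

D = 9020 N

Weight W = mg = 15700 × 9.81 = 1.5402×10^5 N; in level flight L = W.
q = ½ρv² = ½ × 1.09 × 121² = 7979 Pa.
Required CL = L/(qS) = 1.5402×10^5/(7979·43) = 0.4489.
CD = 0.018 + 0.0411 × 0.4489² = 0.02628.
D = q·S·CD = 7979 × 43 × 0.02628 = 9017 N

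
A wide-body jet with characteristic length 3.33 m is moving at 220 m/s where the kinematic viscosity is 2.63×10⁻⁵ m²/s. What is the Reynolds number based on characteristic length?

Re = 2.79×10^7

Re = v·c/ν = 220 × 3.33 / (2.63×10⁻⁵) = 2.79×10^7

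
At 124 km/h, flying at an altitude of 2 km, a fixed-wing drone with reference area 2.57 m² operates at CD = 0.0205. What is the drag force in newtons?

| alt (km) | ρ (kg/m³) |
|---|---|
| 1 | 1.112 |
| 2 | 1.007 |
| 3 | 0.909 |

D = 31.5 N

At 2 km, from the table: ρ = 1.007 kg/m³.
Convert speed: v = 124 km/h ÷ 3.6 = 34.44 m/s.
D = ½ρv²S·CD = ½ × 1.007 × 34.44² × 2.57 × 0.0205 = 31.5 N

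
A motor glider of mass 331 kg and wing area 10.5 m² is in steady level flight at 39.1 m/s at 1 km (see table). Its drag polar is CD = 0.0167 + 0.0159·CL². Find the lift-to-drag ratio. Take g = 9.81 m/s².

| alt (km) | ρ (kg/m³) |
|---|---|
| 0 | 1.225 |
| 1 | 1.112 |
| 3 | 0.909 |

At 1 km, from the table: ρ = 1.112 kg/m³.
Weight W = mg = 331 × 9.81 = 3247.1 N; in level flight L = W.
q = ½ρv² = ½ × 1.112 × 39.1² = 850 Pa.
CL = W/(q·S) = 3247.1 / (850 × 10.5) = 0.3638.
CD = 0.0167 + 0.0159 × 0.3638² = 0.0188.
L/D = CL/CD = 0.3638 / 0.0188 = 19.3

L/D = 19.3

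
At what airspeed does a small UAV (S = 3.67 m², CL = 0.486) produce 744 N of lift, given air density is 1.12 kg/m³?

L = ½ρv²S·CL ⇒ v = √(2L/(ρ·S·CL))
v = √(2 × 744 / (1.12 × 3.67 × 0.486)) = √744.9 = 27.3 m/s

v = 27.3 m/s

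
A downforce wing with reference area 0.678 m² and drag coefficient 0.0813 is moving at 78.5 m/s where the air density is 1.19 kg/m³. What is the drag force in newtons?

D = ½ρv²S·CD = ½ × 1.19 × 78.5² × 0.678 × 0.0813 = 202 N

D = 202 N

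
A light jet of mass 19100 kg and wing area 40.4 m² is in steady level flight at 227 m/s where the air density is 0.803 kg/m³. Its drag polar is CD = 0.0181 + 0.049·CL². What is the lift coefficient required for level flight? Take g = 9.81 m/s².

CL = 0.224

Level flight ⇒ L = W = m·g = 19100 × 9.81 = 1.8737×10^5 N.
Dynamic pressure q = 0.5 × 0.803 × 227² = 20690 Pa.
CL = W/(q·S) = 1.8737×10^5 / (20690 × 40.4) = 0.2242.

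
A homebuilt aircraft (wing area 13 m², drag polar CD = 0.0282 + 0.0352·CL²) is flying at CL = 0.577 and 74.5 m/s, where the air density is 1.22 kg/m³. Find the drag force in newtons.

D = 1760 N

CD = 0.0282 + 0.0352 × 0.577² = 0.03992
D = ½ρv²S·CD = ½ × 1.22 × 74.5² × 13 × 0.03992 = 1760 N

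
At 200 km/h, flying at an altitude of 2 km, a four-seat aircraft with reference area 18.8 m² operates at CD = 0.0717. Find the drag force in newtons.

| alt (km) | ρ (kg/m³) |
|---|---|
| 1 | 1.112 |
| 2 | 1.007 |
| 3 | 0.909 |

At 2 km, from the table: ρ = 1.007 kg/m³.
Convert speed: v = 200 km/h ÷ 3.6 = 55.56 m/s.
D = ½ρv²S·CD = ½ × 1.007 × 55.56² × 18.8 × 0.0717 = 2090 N

D = 2090 N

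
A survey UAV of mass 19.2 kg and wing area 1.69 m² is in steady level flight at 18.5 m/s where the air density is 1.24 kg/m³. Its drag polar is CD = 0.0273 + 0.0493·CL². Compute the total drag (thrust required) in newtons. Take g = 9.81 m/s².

D = 14.7 N

Weight W = mg = 19.2 × 9.81 = 188.35 N; in level flight L = W.
Dynamic pressure q = 0.5 × 1.24 × 18.5² = 212.2 Pa.
CL = W/(q·S) = 188.35 / (212.2 × 1.69) = 0.5252.
CD = 0.0273 + 0.0493 × 0.5252² = 0.0409.
D = q·S·CD = 212.2 × 1.69 × 0.0409 = 14.67 N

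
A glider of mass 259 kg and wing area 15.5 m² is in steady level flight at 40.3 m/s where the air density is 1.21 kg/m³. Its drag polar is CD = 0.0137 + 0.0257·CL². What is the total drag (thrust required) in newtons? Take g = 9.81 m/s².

D = 220 N

In steady level flight, lift balances weight: W = mg = 259 × 9.81 = 2540.8 N.
q = ½ρv² = ½ × 1.21 × 40.3² = 982.6 Pa.
CL = 2W/(ρv²S) = 2×2540.8/(1.21×40.3²×15.5) = 0.1668.
CD = 0.0137 + 0.0257 × 0.1668² = 0.01442.
D = q·S·CD = 982.6 × 15.5 × 0.01442 = 219.5 N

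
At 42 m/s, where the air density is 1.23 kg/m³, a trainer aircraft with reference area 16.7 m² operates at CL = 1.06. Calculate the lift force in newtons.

L = 19200 N

L = ½ρv²S·CL = ½ × 1.23 × 42² × 16.7 × 1.06 = 19200 N ≈ 19.2 kN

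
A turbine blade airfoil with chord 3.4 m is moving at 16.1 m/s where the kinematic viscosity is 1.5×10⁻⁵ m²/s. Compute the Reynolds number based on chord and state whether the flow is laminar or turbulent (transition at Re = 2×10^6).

Re = v·c/ν = 16.1 × 3.4 / (1.5×10⁻⁵) = 3.65×10^6
Since 3.65×10^6 > 2×10^6, the flow is turbulent.

Re = 3.65×10^6 (turbulent)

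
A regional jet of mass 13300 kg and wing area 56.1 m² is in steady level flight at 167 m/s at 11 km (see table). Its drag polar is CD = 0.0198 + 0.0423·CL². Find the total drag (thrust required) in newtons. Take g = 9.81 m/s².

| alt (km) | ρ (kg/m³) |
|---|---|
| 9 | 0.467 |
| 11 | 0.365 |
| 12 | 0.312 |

D = 8180 N

At 11 km, from the table: ρ = 0.365 kg/m³.
Weight W = mg = 13300 × 9.81 = 1.3047×10^5 N; in level flight L = W.
q = ½ρv² = ½ × 0.365 × 167² = 5090 Pa.
Required CL = L/(qS) = 1.3047×10^5/(5090·56.1) = 0.4569.
CD = 0.0198 + 0.0423 × 0.4569² = 0.02863.
D = q·S·CD = 5090 × 56.1 × 0.02863 = 8175 N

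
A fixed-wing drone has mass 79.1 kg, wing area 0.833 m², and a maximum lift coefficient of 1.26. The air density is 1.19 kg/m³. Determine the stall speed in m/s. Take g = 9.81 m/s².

V_stall = 35.2 m/s

At stall, lift equals weight: L = W = m·g = 79.1 × 9.81 = 776 N.
V_stall = √(2W/(ρ·S·CL,max)) = √(2 × 776 / (1.19 × 0.833 × 1.26))
V_stall = √1243 = 35.2 m/s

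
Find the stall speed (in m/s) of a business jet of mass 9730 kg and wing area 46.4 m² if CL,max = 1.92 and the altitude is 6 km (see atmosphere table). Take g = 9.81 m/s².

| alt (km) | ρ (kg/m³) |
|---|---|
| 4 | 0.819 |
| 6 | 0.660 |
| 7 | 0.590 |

At 6 km, from the table: ρ = 0.660 kg/m³.
Stall occurs when L = W at CL,max. W = mg = 9730 × 9.81 = 95450 N.
V_stall = √(2W/(ρ·S·CL,max)) = √(2 × 95450 / (0.66 × 46.4 × 1.92))
V_stall = √3247 = 57 m/s

V_stall = 57 m/s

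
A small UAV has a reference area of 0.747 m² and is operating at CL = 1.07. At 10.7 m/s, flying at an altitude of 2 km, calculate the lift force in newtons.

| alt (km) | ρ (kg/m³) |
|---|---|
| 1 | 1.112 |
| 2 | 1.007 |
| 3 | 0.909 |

L = 46.1 N

At 2 km, from the table: ρ = 1.007 kg/m³.
L = ½ρv²S·CL = ½ × 1.007 × 10.7² × 0.747 × 1.07 = 46.1 N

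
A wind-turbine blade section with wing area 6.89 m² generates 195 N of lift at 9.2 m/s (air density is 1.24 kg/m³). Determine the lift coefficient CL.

From L = ½ρv²S·CL, rearranging gives CL = 2L/(ρv²S).
CL = 2 × 195 / (1.24 × 9.2² × 6.89) = 0.539

CL = 0.539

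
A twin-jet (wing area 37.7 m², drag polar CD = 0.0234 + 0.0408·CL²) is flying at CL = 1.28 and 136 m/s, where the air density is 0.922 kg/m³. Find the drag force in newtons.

D = 29000 N

CD = 0.0234 + 0.0408 × 1.28² = 0.09025
D = ½ρv²S·CD = ½ × 0.922 × 136² × 37.7 × 0.09025 = 29000 N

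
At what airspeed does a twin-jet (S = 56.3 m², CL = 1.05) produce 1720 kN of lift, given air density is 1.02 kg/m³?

L = ½ρv²S·CL ⇒ v = √(2L/(ρ·S·CL))
v = √(2 × 1.72×10^6 / (1.02 × 56.3 × 1.05)) = √57050 = 239 m/s

v = 239 m/s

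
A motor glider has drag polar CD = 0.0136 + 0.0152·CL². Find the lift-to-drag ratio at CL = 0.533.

L/D = 29.7

CD = 0.0136 + 0.0152 × 0.533² = 0.01792
L/D = CL/CD = 0.533 / 0.01792 = 29.7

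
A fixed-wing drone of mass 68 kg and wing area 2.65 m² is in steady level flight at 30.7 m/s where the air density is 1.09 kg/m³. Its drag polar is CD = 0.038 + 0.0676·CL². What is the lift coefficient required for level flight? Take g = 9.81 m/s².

Weight W = mg = 68 × 9.81 = 667.08 N; in level flight L = W.
Dynamic pressure q = 0.5 × 1.09 × 30.7² = 513.7 Pa.
Required CL = L/(qS) = 667.08/(513.7·2.65) = 0.4901.

CL = 0.49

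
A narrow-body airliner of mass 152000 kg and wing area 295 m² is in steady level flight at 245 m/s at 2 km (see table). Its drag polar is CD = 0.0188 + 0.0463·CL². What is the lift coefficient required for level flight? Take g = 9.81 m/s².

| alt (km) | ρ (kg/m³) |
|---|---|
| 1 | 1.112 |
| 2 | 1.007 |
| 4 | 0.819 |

At 2 km, from the table: ρ = 1.007 kg/m³.
Weight W = mg = 152000 × 9.81 = 1.4911×10^6 N; in level flight L = W.
Dynamic pressure q = 0.5 × 1.007 × 245² = 30220 Pa.
CL = 2W/(ρv²S) = 2×1.4911×10^6/(1.007×245²×295) = 0.1672.

CL = 0.167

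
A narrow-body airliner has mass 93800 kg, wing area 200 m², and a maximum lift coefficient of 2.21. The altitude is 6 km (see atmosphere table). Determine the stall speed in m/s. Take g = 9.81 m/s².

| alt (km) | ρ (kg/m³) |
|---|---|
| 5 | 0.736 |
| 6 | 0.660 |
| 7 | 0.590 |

V_stall = 79.4 m/s

At 6 km, from the table: ρ = 0.660 kg/m³.
At stall, lift equals weight: L = W = m·g = 93800 × 9.81 = 9.202×10^5 N.
V_stall = √(2W/(ρ·S·CL,max)) = √(2 × 9.202×10^5 / (0.66 × 200 × 2.21))
V_stall = √6309 = 79.4 m/s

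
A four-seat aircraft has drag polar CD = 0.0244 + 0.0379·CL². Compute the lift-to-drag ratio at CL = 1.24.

CD = 0.0244 + 0.0379 × 1.24² = 0.08268
L/D = CL/CD = 1.24 / 0.08268 = 15

L/D = 15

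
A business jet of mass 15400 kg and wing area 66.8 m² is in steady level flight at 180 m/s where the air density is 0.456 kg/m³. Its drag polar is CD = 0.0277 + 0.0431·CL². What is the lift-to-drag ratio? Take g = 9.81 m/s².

Weight W = mg = 15400 × 9.81 = 1.5107×10^5 N; in level flight L = W.
q = ½ρv² = ½ × 0.456 × 180² = 7387 Pa.
Required CL = L/(qS) = 1.5107×10^5/(7387·66.8) = 0.3061.
CD = 0.0277 + 0.0431 × 0.3061² = 0.03174.
L/D = CL/CD = 0.3061 / 0.03174 = 9.65

L/D = 9.65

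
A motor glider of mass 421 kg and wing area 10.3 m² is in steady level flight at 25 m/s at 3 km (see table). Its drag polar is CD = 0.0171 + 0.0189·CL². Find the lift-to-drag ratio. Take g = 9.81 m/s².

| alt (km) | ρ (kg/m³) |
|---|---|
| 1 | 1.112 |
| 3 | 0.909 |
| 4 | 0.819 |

L/D = 25.8

At 3 km, from the table: ρ = 0.909 kg/m³.
Level flight ⇒ L = W = m·g = 421 × 9.81 = 4130 N.
Dynamic pressure q = 0.5 × 0.909 × 25² = 284.1 Pa.
Required CL = L/(qS) = 4130/(284.1·10.3) = 1.412.
CD = 0.0171 + 0.0189 × 1.412² = 0.05476.
L/D = CL/CD = 1.412 / 0.05476 = 25.8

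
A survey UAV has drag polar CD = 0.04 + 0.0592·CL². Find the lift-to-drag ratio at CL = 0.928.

CD = 0.04 + 0.0592 × 0.928² = 0.09098
L/D = CL/CD = 0.928 / 0.09098 = 10.2

L/D = 10.2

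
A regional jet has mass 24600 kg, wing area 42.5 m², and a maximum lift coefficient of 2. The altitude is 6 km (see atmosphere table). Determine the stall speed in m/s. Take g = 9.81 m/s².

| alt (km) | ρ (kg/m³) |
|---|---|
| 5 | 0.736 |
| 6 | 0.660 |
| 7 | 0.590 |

At 6 km, from the table: ρ = 0.660 kg/m³.
Weight W = mg = 24600 × 9.81 = 2.413×10^5 N.
V_stall = √(2W/(ρ·S·CL,max)) = √(2 × 2.413×10^5 / (0.66 × 42.5 × 2))
V_stall = √8603 = 92.8 m/s

V_stall = 92.8 m/s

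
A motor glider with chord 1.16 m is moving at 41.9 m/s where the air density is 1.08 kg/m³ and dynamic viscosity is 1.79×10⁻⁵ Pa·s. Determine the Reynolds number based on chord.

Re = 2.93×10^6

Re = ρ·v·c/μ = 1.08 × 41.9 × 1.16 / (1.79×10⁻⁵) = 2.93×10^6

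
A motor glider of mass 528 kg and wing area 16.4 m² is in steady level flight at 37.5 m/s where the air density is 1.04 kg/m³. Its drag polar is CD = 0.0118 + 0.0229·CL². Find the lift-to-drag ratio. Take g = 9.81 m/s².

In steady level flight, lift balances weight: W = mg = 528 × 9.81 = 5179.7 N.
q = ½ρv² = ½ × 1.04 × 37.5² = 731.2 Pa.
CL = W/(q·S) = 5179.7 / (731.2 × 16.4) = 0.4319.
CD = 0.0118 + 0.0229 × 0.4319² = 0.01607.
L/D = CL/CD = 0.4319 / 0.01607 = 26.9

L/D = 26.9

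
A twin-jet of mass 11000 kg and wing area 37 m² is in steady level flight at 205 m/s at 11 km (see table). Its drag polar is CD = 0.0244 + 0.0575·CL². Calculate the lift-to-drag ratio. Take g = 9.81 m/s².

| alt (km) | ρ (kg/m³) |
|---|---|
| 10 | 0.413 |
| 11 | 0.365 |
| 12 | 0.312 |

At 11 km, from the table: ρ = 0.365 kg/m³.
Level flight ⇒ L = W = m·g = 11000 × 9.81 = 1.0791×10^5 N.
q = ½ρv² = ½ × 0.365 × 205² = 7670 Pa.
Required CL = L/(qS) = 1.0791×10^5/(7670·37) = 0.3803.
CD = 0.0244 + 0.0575 × 0.3803² = 0.03271.
L/D = CL/CD = 0.3803 / 0.03271 = 11.6

L/D = 11.6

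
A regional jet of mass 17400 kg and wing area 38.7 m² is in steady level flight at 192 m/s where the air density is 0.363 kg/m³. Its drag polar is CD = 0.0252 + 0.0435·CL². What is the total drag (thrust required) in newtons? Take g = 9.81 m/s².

D = 11400 N

In steady level flight, lift balances weight: W = mg = 17400 × 9.81 = 1.7069×10^5 N.
q = ½ρv² = ½ × 0.363 × 192² = 6691 Pa.
CL = 2W/(ρv²S) = 2×1.7069×10^5/(0.363×192²×38.7) = 0.6592.
CD = 0.0252 + 0.0435 × 0.6592² = 0.0441.
D = q·S·CD = 6691 × 38.7 × 0.0441 = 11420 N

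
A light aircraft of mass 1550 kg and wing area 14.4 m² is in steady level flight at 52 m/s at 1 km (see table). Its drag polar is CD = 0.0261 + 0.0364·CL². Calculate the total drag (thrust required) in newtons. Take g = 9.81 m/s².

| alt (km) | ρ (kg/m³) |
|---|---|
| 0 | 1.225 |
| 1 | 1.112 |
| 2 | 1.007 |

D = 954 N

At 1 km, from the table: ρ = 1.112 kg/m³.
Weight W = mg = 1550 × 9.81 = 15206 N; in level flight L = W.
q = ½ρv² = ½ × 1.112 × 52² = 1503 Pa.
CL = W/(q·S) = 15206 / (1503 × 14.4) = 0.7024.
CD = 0.0261 + 0.0364 × 0.7024² = 0.04406.
D = q·S·CD = 1503 × 14.4 × 0.04406 = 953.8 N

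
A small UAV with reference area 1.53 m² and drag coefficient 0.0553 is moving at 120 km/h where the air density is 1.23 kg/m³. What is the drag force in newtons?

D = 57.8 N

Convert speed: v = 120 km/h ÷ 3.6 = 33.33 m/s.
Dynamic pressure q = ½ρv² = ½ × 1.23 × 33.33² = 683.3 Pa.
D = q·S·CD = 683.3 × 1.53 × 0.0553 = 57.8 N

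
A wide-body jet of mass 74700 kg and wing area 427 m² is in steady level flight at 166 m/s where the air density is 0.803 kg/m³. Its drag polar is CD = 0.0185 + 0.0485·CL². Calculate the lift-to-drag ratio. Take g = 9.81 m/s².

L/D = 7.89

Level flight ⇒ L = W = m·g = 74700 × 9.81 = 7.3281×10^5 N.
Dynamic pressure q = 0.5 × 0.803 × 166² = 11060 Pa.
CL = 2W/(ρv²S) = 2×7.3281×10^5/(0.803×166²×427) = 0.1551.
CD = 0.0185 + 0.0485 × 0.1551² = 0.01967.
L/D = CL/CD = 0.1551 / 0.01967 = 7.89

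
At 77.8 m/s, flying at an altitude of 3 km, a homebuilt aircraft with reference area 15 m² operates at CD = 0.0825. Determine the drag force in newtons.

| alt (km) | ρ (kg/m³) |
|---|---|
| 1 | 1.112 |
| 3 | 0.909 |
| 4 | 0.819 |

At 3 km, from the table: ρ = 0.909 kg/m³.
D = ½ρv²S·CD = ½ × 0.909 × 77.8² × 15 × 0.0825 = 3400 N

D = 3400 N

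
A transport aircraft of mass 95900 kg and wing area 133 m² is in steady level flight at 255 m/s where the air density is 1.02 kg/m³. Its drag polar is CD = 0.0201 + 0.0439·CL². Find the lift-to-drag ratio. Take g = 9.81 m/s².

Weight W = mg = 95900 × 9.81 = 9.4078×10^5 N; in level flight L = W.
Dynamic pressure q = 0.5 × 1.02 × 255² = 33160 Pa.
Required CL = L/(qS) = 9.4078×10^5/(33160·133) = 0.2133.
CD = 0.0201 + 0.0439 × 0.2133² = 0.0221.
L/D = CL/CD = 0.2133 / 0.0221 = 9.65

L/D = 9.65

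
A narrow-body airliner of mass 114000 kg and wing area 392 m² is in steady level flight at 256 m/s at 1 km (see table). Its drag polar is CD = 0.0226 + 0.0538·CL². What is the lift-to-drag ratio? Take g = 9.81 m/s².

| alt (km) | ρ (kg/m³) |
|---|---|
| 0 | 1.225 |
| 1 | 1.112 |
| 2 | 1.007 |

At 1 km, from the table: ρ = 1.112 kg/m³.
In steady level flight, lift balances weight: W = mg = 114000 × 9.81 = 1.1183×10^6 N.
q = ½ρv² = ½ × 1.112 × 256² = 36440 Pa.
CL = 2W/(ρv²S) = 2×1.1183×10^6/(1.112×256²×392) = 0.07829.
CD = 0.0226 + 0.0538 × 0.07829² = 0.02293.
L/D = CL/CD = 0.07829 / 0.02293 = 3.41

L/D = 3.41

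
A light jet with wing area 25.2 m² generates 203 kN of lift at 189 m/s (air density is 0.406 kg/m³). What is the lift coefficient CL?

CL = 1.11

From L = ½ρv²S·CL, rearranging gives CL = 2L/(ρv²S).
CL = 2 × 2.03×10^5 / (0.406 × 189² × 25.2) = 1.11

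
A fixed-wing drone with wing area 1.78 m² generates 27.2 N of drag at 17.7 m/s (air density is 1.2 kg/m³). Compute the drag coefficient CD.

CD = 0.0813

From D = ½ρv²S·CD, rearranging gives CD = 2D/(ρv²S).
CD = 2 × 27.2 / (1.2 × 17.7² × 1.78) = 0.0813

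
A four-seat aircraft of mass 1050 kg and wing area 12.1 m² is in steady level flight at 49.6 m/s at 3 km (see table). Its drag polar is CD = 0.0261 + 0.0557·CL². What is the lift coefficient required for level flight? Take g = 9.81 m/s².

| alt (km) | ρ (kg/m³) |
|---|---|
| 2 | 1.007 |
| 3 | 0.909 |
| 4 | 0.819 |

CL = 0.761

At 3 km, from the table: ρ = 0.909 kg/m³.
In steady level flight, lift balances weight: W = mg = 1050 × 9.81 = 10300 N.
q = ½ρv² = ½ × 0.909 × 49.6² = 1118 Pa.
CL = W/(q·S) = 10300 / (1118 × 12.1) = 0.7613.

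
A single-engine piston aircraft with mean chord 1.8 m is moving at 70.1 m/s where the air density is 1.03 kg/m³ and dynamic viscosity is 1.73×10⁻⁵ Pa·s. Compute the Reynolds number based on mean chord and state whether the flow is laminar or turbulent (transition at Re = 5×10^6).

Re = 7.51×10^6 (turbulent)

Re = ρ·v·c/μ = 1.03 × 70.1 × 1.8 / (1.73×10⁻⁵) = 7.51×10^6
Since 7.51×10^6 > 5×10^6, the flow is turbulent.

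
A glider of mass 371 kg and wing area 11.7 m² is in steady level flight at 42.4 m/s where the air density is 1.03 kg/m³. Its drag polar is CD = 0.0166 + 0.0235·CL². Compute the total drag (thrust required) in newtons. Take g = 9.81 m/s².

Level flight ⇒ L = W = m·g = 371 × 9.81 = 3639.5 N.
q = ½ρv² = ½ × 1.03 × 42.4² = 925.8 Pa.
CL = W/(q·S) = 3639.5 / (925.8 × 11.7) = 0.336.
CD = 0.0166 + 0.0235 × 0.336² = 0.01925.
D = q·S·CD = 925.8 × 11.7 × 0.01925 = 208.6 N

D = 209 N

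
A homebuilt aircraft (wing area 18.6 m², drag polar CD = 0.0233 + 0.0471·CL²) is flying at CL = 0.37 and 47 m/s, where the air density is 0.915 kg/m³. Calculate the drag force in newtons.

D = 559 N

CD = 0.0233 + 0.0471 × 0.37² = 0.02975
D = ½ρv²S·CD = ½ × 0.915 × 47² × 18.6 × 0.02975 = 559 N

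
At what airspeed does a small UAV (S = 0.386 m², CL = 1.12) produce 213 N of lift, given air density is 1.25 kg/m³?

v = 28.1 m/s

L = ½ρv²S·CL ⇒ v = √(2L/(ρ·S·CL))
v = √(2 × 213 / (1.25 × 0.386 × 1.12)) = √788.3 = 28.1 m/s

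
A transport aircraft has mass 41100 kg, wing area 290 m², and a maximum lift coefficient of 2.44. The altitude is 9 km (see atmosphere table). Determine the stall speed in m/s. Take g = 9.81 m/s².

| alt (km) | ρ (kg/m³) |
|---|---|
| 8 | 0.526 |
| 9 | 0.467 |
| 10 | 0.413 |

At 9 km, from the table: ρ = 0.467 kg/m³.
At stall, lift equals weight: L = W = m·g = 41100 × 9.81 = 4.032×10^5 N.
V_stall = √(2W/(ρ·S·CL,max)) = √(2 × 4.032×10^5 / (0.467 × 290 × 2.44))
V_stall = √2440 = 49.4 m/s

V_stall = 49.4 m/s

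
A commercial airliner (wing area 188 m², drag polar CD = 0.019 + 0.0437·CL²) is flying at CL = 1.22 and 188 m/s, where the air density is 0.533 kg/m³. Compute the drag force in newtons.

D = 1.49×10^5 N

CD = 0.019 + 0.0437 × 1.22² = 0.08404
D = ½ρv²S·CD = ½ × 0.533 × 188² × 188 × 0.08404 = 1.49×10^5 N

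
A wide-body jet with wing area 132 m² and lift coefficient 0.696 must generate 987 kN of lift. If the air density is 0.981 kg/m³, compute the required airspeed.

L = ½ρv²S·CL ⇒ v = √(2L/(ρ·S·CL))
v = √(2 × 9.87×10^5 / (0.981 × 132 × 0.696)) = √21900 = 148 m/s

v = 148 m/s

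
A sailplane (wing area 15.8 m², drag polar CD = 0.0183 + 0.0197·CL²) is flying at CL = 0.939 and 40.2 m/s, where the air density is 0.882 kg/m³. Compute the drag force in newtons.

D = 402 N

CD = 0.0183 + 0.0197 × 0.939² = 0.03567
D = ½ρv²S·CD = ½ × 0.882 × 40.2² × 15.8 × 0.03567 = 402 N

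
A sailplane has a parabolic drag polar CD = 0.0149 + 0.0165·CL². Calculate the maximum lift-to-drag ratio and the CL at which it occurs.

For CD = CD0 + K·CL², (L/D)max occurs at CL* = √(CD0/K) and equals 1/(2√(K·CD0)).
(L/D)max = 1/(2√(0.0165 × 0.0149)) = 1/(2 × 0.01568) = 31.9
CL* = √(0.0149/0.0165) = 0.95

(L/D)max = 31.9, at CL = 0.95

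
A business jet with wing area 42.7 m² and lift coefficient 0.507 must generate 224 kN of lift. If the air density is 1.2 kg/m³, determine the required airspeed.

v = 131 m/s

L = ½ρv²S·CL ⇒ v = √(2L/(ρ·S·CL))
v = √(2 × 2.24×10^5 / (1.2 × 42.7 × 0.507)) = √17240 = 131 m/s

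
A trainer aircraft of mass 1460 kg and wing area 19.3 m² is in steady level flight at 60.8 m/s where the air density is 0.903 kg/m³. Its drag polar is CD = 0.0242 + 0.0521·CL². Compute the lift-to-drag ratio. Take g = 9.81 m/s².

L/D = 12.9

Weight W = mg = 1460 × 9.81 = 14323 N; in level flight L = W.
Dynamic pressure q = 0.5 × 0.903 × 60.8² = 1669 Pa.
CL = W/(q·S) = 14323 / (1669 × 19.3) = 0.4446.
CD = 0.0242 + 0.0521 × 0.4446² = 0.0345.
L/D = CL/CD = 0.4446 / 0.0345 = 12.9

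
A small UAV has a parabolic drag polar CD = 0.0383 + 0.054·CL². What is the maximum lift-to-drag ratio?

For CD = CD0 + K·CL², (L/D)max occurs at CL* = √(CD0/K) and equals 1/(2√(K·CD0)).
(L/D)max = 1/(2√(0.054 × 0.0383)) = 1/(2 × 0.04548) = 11

(L/D)max = 11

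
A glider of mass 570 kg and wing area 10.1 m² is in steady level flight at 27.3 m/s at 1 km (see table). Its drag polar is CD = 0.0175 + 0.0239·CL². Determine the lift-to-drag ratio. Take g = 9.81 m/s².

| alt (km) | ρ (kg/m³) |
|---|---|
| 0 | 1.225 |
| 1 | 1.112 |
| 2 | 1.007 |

At 1 km, from the table: ρ = 1.112 kg/m³.
In steady level flight, lift balances weight: W = mg = 570 × 9.81 = 5591.7 N.
q = ½ρv² = ½ × 1.112 × 27.3² = 414.4 Pa.
Required CL = L/(qS) = 5591.7/(414.4·10.1) = 1.336.
CD = 0.0175 + 0.0239 × 1.336² = 0.06016.
L/D = CL/CD = 1.336 / 0.06016 = 22.2

L/D = 22.2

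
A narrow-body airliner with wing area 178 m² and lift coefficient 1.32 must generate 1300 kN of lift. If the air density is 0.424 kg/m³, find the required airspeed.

L = ½ρv²S·CL ⇒ v = √(2L/(ρ·S·CL))
v = √(2 × 1.3×10^6 / (0.424 × 178 × 1.32)) = √26100 = 162 m/s

v = 162 m/s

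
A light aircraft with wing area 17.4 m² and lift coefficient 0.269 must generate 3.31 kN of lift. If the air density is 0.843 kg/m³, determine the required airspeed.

v = 41 m/s

L = ½ρv²S·CL ⇒ v = √(2L/(ρ·S·CL))
v = √(2 × 3310 / (0.843 × 17.4 × 0.269)) = √1678 = 41 m/s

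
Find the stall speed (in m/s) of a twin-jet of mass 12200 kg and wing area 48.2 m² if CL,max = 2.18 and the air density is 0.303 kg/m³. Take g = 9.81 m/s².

V_stall = 86.7 m/s

Stall occurs when L = W at CL,max. W = mg = 12200 × 9.81 = 1.197×10^5 N.
V_stall = √(2W/(ρ·S·CL,max)) = √(2 × 1.197×10^5 / (0.303 × 48.2 × 2.18))
V_stall = √7518 = 86.7 m/s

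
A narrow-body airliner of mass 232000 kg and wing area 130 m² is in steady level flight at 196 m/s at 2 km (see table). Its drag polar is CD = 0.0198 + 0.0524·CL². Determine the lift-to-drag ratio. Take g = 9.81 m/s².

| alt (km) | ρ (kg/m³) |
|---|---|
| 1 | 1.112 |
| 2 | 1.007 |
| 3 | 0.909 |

At 2 km, from the table: ρ = 1.007 kg/m³.
Level flight ⇒ L = W = m·g = 232000 × 9.81 = 2.2759×10^6 N.
Dynamic pressure q = 0.5 × 1.007 × 196² = 19340 Pa.
Required CL = L/(qS) = 2.2759×10^6/(19340·130) = 0.9051.
CD = 0.0198 + 0.0524 × 0.9051² = 0.06273.
L/D = CL/CD = 0.9051 / 0.06273 = 14.4

L/D = 14.4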